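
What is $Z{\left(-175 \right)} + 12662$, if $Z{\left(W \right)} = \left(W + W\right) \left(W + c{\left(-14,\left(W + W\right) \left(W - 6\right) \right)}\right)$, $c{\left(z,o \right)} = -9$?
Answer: $77062$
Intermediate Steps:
$Z{\left(W \right)} = 2 W \left(-9 + W\right)$ ($Z{\left(W \right)} = \left(W + W\right) \left(W - 9\right) = 2 W \left(-9 + W\right)$)
$Z{\left(-175 \right)} + 12662 = 2 \left(-175\right) \left(-9 - 175\right) + 12662 = 2 \left(-175\right) \left(-184\right) + 12662 = 64400 + 12662 = 77062$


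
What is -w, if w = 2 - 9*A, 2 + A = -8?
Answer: -92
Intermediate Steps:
A = -10 (A = -2 - 8 = -10)
w = 92 (w = 2 - 9*(-10) = 2 + 90 = 92)
-w = -1*92 = -92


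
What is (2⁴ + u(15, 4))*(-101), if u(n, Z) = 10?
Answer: -2626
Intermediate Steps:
(2⁴ + u(15, 4))*(-101) = (2⁴ + 10)*(-101) = (16 + 10)*(-101) = 26*(-101) = -2626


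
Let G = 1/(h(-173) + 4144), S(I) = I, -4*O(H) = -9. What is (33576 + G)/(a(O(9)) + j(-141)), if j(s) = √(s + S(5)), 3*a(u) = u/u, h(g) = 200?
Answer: 29170829/354760 - 87512487*I*√34/177380 ≈ 82.227 - 2876.8*I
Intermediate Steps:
O(H) = 9/4 (O(H) = -¼*(-9) = 9/4)
a(u) = ⅓ (a(u) = (u/u)/3 = (⅓)*1 = ⅓)
j(s) = √(5 + s) (j(s) = √(s + 5) = √(5 + s))
G = 1/4344 (G = 1/(200 + 4144) = 1/4344 ≈ 0.00023020)
(33576 + G)/(a(O(9)) + j(-141)) = (33576 + 1/4344)/(⅓ + √(5 - 141)) = 145854145/(4344*(⅓ + √(-136))) = 145854145/(4344*(⅓ + 2*I*√34))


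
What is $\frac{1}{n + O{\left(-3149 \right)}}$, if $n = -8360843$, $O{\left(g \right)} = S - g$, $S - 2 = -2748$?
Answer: $- \frac{1}{8360440} \approx -1.1961 \cdot 10^{-7}$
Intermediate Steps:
$S = -2746$ ($S = 2 - 2748 = -2746$)
$O{\left(g \right)} = -2746 - g$
$\frac{1}{n + O{\left(-3149 \right)}} = \frac{1}{-8360843 - -403} = \frac{1}{-8360843 + \left(-2746 + 3149\right)} = \frac{1}{-8360843 + 403} = \frac{1}{-8360440} = - \frac{1}{8360440}$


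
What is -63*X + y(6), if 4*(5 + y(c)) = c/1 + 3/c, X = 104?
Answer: -52443/8 ≈ -6555.4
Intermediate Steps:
y(c) = -5 + c/4 + 3/(4*c) (y(c) = -5 + (c/1 + 3/c)/4 = -5 + (c*1 + 3/c)/4 = -5 + (c + 3/c)/4 = -5 + (c/4 + 3/(4*c)) = -5 + c/4 + 3/(4*c))
-63*X + y(6) = -63*104 + (¼)*(3 + 6*(-20 + 6))/6 = -6552 + (¼)*(⅙)*(3 + 6*(-14)) = -6552 + (¼)*(⅙)*(3 - 84) = -6552 + (¼)*(⅙)*(-81) = -6552 - 27/8 = -52443/8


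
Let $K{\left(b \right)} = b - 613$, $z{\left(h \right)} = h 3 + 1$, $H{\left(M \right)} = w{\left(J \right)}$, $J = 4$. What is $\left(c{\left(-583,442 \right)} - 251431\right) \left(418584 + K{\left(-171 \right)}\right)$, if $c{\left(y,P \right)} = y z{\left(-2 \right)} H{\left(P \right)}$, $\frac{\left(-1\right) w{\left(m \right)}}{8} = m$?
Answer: $-144020255800$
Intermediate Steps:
$w{\left(m \right)} = - 8 m$
$H{\left(M \right)} = -32$ ($H{\left(M \right)} = \left(-8\right) 4 = -32$)
$z{\left(h \right)} = 1 + 3 h$ ($z{\left(h \right)} = 3 h + 1 = 1 + 3 h$)
$K{\left(b \right)} = -613 + b$
$c{\left(y,P \right)} = 160 y$ ($c{\left(y,P \right)} = y \left(1 + 3 \left(-2\right)\right) \left(-32\right) = y \left(1 - 6\right) \left(-32\right) = y \left(-5\right) \left(-32\right) = - 5 y \left(-32\right) = 160 y$)
$\left(c{\left(-583,442 \right)} - 251431\right) \left(418584 + K{\left(-171 \right)}\right) = \left(160 \left(-583\right) - 251431\right) \left(418584 - 784\right) = \left(-93280 - 251431\right) \left(418584 - 784\right) = \left(-344711\right) 417800 = -144020255800$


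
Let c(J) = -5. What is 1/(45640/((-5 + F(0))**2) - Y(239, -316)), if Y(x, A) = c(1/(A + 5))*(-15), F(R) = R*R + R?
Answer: 5/8753 ≈ 0.00057123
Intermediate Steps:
F(R) = R + R**2 (F(R) = R**2 + R = R + R**2)
Y(x, A) = 75 (Y(x, A) = -5*(-15) = 75)
1/(45640/((-5 + F(0))**2) - Y(239, -316)) = 1/(45640/((-5 + 0*(1 + 0))**2) - 1*75) = 1/(45640/((-5 + 0*1)**2) - 75) = 1/(45640/((-5 + 0)**2) - 75) = 1/(45640/((-5)**2) - 75) = 1/(45640/25 - 75) = 1/(45640*(1/25) - 75) = 1/(9128/5 - 75) = 1/(8753/5) = 5/8753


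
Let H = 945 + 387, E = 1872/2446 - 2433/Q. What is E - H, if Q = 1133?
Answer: -1847612859/1385659 ≈ -1333.4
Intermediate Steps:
E = -1915071/1385659 (E = 1872/2446 - 2433/1133 = 1872*(1/2446) - 2433*1/1133 = 936/1223 - 2433/1133 = -1915071/1385659 ≈ -1.3821)
H = 1332
E - H = -1915071/1385659 - 1*1332 = -1915071/1385659 - 1332 = -1847612859/1385659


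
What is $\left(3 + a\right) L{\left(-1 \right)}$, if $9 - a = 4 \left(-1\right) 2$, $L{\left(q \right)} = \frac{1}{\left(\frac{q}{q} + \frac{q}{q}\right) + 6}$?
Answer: $\frac{5}{2} \approx 2.5$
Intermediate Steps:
$L{\left(q \right)} = \frac{1}{8}$ ($L{\left(q \right)} = \frac{1}{\left(1 + 1\right) + 6} = \frac{1}{2 + 6} = \frac{1}{8}$)
$a = 17$ ($a = 9 - 4 \left(-1\right) 2 = 9 - \left(-4\right) 2 = 9 - -8 = 9 + 8 = 17$)
$\left(3 + a\right) L{\left(-1 \right)} = \left(3 + 17\right) \frac{1}{8} = 20 \cdot \frac{1}{8} = \frac{5}{2}$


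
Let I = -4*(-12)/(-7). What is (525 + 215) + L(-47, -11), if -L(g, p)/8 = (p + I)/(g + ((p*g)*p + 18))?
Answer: 7401970/10003 ≈ 739.97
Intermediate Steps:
I = -48/7 (I = 48*(-⅐) = -48/7 ≈ -6.8571)
L(g, p) = -8*(-48/7 + p)/(18 + g + g*p²) (L(g, p) = -8*(p - 48/7)/(g + ((p*g)*p + 18)) = -8*(-48/7 + p)/(g + ((g*p)*p + 18)) = -8*(-48/7 + p)/(g + (g*p² + 18)) = -8*(-48/7 + p)/(g + (18 + g*p²)) = -8*(-48/7 + p)/(18 + g + g*p²))
(525 + 215) + L(-47, -11) = (525 + 215) + (384/7 - 8*(-11))/(18 - 47 - 47*(-11)²) = 740 + (384/7 + 88)/(18 - 47 - 47*121) = 740 + (1000/7)/(18 - 47 - 5687) = 740 + (1000/7)/(-5716) = 740 - 1/5716*1000/7 = 740 - 250/10003 = 7401970/10003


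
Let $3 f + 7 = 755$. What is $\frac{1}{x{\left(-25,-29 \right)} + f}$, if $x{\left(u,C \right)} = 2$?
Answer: $\frac{3}{754} \approx 0.0039788$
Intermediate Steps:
$f = \frac{748}{3}$ ($f = - \frac{7}{3} + \frac{1}{3} \cdot 755 = - \frac{7}{3} + \frac{755}{3} = \frac{748}{3} \approx 249.33$)
$\frac{1}{x{\left(-25,-29 \right)} + f} = \frac{1}{2 + \frac{748}{3}} = \frac{1}{\frac{754}{3}} = \frac{3}{754}$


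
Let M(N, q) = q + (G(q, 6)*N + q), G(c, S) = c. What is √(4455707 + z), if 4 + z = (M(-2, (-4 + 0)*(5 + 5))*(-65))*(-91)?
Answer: √4455703 ≈ 2110.9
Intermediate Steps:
M(N, q) = 2*q + N*q (M(N, q) = q + (q*N + q) = q + (N*q + q) = q + (q + N*q) = 2*q + N*q)
z = -4 (z = -4 + ((((-4 + 0)*(5 + 5))*(2 - 2))*(-65))*(-91) = -4 + ((-4*10*0)*(-65))*(-91) = -4 + (-40*0*(-65))*(-91) = -4 + (0*(-65))*(-91) = -4 + 0*(-91) = -4 + 0 = -4)
√(4455707 + z) = √(4455707 - 4) = √4455703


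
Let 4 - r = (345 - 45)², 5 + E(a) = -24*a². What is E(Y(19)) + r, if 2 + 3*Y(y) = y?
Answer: -272315/3 ≈ -90772.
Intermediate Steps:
Y(y) = -⅔ + y/3
E(a) = -5 - 24*a²
r = -89996 (r = 4 - (345 - 45)² = 4 - 1*300² = 4 - 1*90000 = 4 - 90000 = -89996)
E(Y(19)) + r = (-5 - 24*(-⅔ + (⅓)*19)²) - 89996 = (-5 - 24*(-⅔ + 19/3)²) - 89996 = (-5 - 24*(17/3)²) - 89996 = (-5 - 24*289/9) - 89996 = (-5 - 2312/3) - 89996 = -2327/3 - 89996 = -272315/3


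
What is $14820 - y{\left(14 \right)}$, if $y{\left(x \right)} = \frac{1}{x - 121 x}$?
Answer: $\frac{24897601}{1680} \approx 14820.0$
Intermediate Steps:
$y{\left(x \right)} = - \frac{1}{120 x}$ ($y{\left(x \right)} = \frac{1}{\left(-120\right) x} = - \frac{1}{120 x}$)
$14820 - y{\left(14 \right)} = 14820 - - \frac{1}{120 \cdot 14} = 14820 - \left(- \frac{1}{120}\right) \frac{1}{14} = 14820 - - \frac{1}{1680} = 14820 + \frac{1}{1680} = \frac{24897601}{1680}$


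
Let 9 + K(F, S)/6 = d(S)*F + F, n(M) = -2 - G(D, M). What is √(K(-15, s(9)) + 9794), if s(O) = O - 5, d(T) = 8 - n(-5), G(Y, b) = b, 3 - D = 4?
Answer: 20*√23 ≈ 95.917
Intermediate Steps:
D = -1 (D = 3 - 1*4 = 3 - 4 = -1)
n(M) = -2 - M
d(T) = 5 (d(T) = 8 - (-2 - 1*(-5)) = 8 - (-2 + 5) = 8 - 1*3 = 8 - 3 = 5)
s(O) = -5 + O
K(F, S) = -54 + 36*F (K(F, S) = -54 + 6*(5*F + F) = -54 + 6*(6*F) = -54 + 36*F)
√(K(-15, s(9)) + 9794) = √((-54 + 36*(-15)) + 9794) = √((-54 - 540) + 9794) = √(-594 + 9794) = √9200 = 20*√23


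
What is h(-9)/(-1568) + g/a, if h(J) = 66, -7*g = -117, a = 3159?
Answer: -779/21168 ≈ -0.036801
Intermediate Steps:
g = 117/7 (g = -⅐*(-117) = 117/7 ≈ 16.714)
h(-9)/(-1568) + g/a = 66/(-1568) + (117/7)/3159 = 66*(-1/1568) + (117/7)*(1/3159) = -33/784 + 1/189 = -779/21168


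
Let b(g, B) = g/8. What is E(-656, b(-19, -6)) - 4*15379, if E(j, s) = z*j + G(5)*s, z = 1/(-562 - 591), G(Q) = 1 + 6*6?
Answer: -568228895/9224 ≈ -61603.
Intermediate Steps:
G(Q) = 37 (G(Q) = 1 + 36 = 37)
z = -1/1153 (z = 1/(-1153) = -1/1153 ≈ -0.00086730)
b(g, B) = g/8 (b(g, B) = g*(⅛) = g/8)
E(j, s) = 37*s - j/1153 (E(j, s) = -j/1153 + 37*s = 37*s - j/1153)
E(-656, b(-19, -6)) - 4*15379 = (37*((⅛)*(-19)) - 1/1153*(-656)) - 4*15379 = (37*(-19/8) + 656/1153) - 61516 = (-703/8 + 656/1153) - 61516 = -805311/9224 - 61516 = -568228895/9224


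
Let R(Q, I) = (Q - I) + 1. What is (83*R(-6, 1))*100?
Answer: -49800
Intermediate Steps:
R(Q, I) = 1 + Q - I
(83*R(-6, 1))*100 = (83*(1 - 6 - 1*1))*100 = (83*(1 - 6 - 1))*100 = (83*(-6))*100 = -498*100 = -49800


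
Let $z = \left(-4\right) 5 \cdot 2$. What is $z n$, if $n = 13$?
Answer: $-520$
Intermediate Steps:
$z = -40$ ($z = \left(-20\right) 2 = -40$)
$z n = \left(-40\right) 13 = -520$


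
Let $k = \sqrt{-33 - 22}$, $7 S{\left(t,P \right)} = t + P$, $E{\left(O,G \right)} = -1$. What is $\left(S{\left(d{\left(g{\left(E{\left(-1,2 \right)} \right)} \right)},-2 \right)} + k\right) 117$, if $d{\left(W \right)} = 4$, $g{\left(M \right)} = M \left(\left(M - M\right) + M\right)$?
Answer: $\frac{234}{7} + 117 i \sqrt{55} \approx 33.429 + 867.7 i$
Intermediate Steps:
$g{\left(M \right)} = M^{2}$ ($g{\left(M \right)} = M \left(0 + M\right) = M M = M^{2}$)
$S{\left(t,P \right)} = \frac{P}{7} + \frac{t}{7}$ ($S{\left(t,P \right)} = \frac{t + P}{7} = \frac{P + t}{7} = \frac{P}{7} + \frac{t}{7}$)
$k = i \sqrt{55}$ ($k = \sqrt{-55} = i \sqrt{55} \approx 7.4162 i$)
$\left(S{\left(d{\left(g{\left(E{\left(-1,2 \right)} \right)} \right)},-2 \right)} + k\right) 117 = \left(\left(\frac{1}{7} \left(-2\right) + \frac{1}{7} \cdot 4\right) + i \sqrt{55}\right) 117 = \left(\left(- \frac{2}{7} + \frac{4}{7}\right) + i \sqrt{55}\right) 117 = \left(\frac{2}{7} + i \sqrt{55}\right) 117 = \frac{234}{7} + 117 i \sqrt{55}$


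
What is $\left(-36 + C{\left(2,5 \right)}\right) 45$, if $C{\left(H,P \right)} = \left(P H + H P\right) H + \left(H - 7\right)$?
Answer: $-45$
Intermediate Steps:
$C{\left(H,P \right)} = -7 + H + 2 P H^{2}$ ($C{\left(H,P \right)} = \left(H P + H P\right) H + \left(-7 + H\right) = 2 H P H + \left(-7 + H\right) = 2 P H^{2} + \left(-7 + H\right) = -7 + H + 2 P H^{2}$)
$\left(-36 + C{\left(2,5 \right)}\right) 45 = \left(-36 + \left(-7 + 2 + 2 \cdot 5 \cdot 2^{2}\right)\right) 45 = \left(-36 + \left(-7 + 2 + 2 \cdot 5 \cdot 4\right)\right) 45 = \left(-36 + \left(-7 + 2 + 40\right)\right) 45 = \left(-36 + 35\right) 45 = \left(-1\right) 45 = -45$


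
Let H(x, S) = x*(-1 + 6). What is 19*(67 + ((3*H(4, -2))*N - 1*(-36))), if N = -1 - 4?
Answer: -3743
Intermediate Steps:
N = -5
H(x, S) = 5*x (H(x, S) = x*5 = 5*x)
19*(67 + ((3*H(4, -2))*N - 1*(-36))) = 19*(67 + ((3*(5*4))*(-5) - 1*(-36))) = 19*(67 + ((3*20)*(-5) + 36)) = 19*(67 + (60*(-5) + 36)) = 19*(67 + (-300 + 36)) = 19*(67 - 264) = 19*(-197) = -3743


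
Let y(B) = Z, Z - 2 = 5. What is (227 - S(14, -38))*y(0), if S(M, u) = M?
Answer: 1491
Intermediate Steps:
Z = 7 (Z = 2 + 5 = 7)
y(B) = 7
(227 - S(14, -38))*y(0) = (227 - 1*14)*7 = (227 - 14)*7 = 213*7 = 1491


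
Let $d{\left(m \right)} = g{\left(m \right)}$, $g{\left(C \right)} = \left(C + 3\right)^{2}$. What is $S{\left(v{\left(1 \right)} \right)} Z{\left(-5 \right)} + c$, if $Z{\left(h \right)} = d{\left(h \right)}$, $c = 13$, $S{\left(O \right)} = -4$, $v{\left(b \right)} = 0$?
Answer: $-3$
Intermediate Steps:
$g{\left(C \right)} = \left(3 + C\right)^{2}$
$d{\left(m \right)} = \left(3 + m\right)^{2}$
$Z{\left(h \right)} = \left(3 + h\right)^{2}$
$S{\left(v{\left(1 \right)} \right)} Z{\left(-5 \right)} + c = - 4 \left(3 - 5\right)^{2} + 13 = - 4 \left(-2\right)^{2} + 13 = \left(-4\right) 4 + 13 = -16 + 13 = -3$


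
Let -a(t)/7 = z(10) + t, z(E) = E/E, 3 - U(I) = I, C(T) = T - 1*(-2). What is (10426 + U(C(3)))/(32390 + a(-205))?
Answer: 5212/16909 ≈ 0.30824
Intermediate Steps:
C(T) = 2 + T (C(T) = T + 2 = 2 + T)
U(I) = 3 - I
z(E) = 1
a(t) = -7 - 7*t (a(t) = -7*(1 + t) = -7 - 7*t)
(10426 + U(C(3)))/(32390 + a(-205)) = (10426 + (3 - (2 + 3)))/(32390 + (-7 - 7*(-205))) = (10426 + (3 - 1*5))/(32390 + (-7 + 1435)) = (10426 + (3 - 5))/(32390 + 1428) = (10426 - 2)/33818 = 10424*(1/33818) = 5212/16909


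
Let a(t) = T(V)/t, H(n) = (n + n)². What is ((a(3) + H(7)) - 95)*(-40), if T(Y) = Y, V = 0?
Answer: -4040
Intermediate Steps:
H(n) = 4*n² (H(n) = (2*n)² = 4*n²)
a(t) = 0 (a(t) = 0/t = 0)
((a(3) + H(7)) - 95)*(-40) = ((0 + 4*7²) - 95)*(-40) = ((0 + 4*49) - 95)*(-40) = ((0 + 196) - 95)*(-40) = (196 - 95)*(-40) = 101*(-40) = -4040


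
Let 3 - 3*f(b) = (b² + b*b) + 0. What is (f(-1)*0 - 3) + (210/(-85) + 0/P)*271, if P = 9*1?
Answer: -11433/17 ≈ -672.53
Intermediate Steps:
P = 9
f(b) = 1 - 2*b²/3 (f(b) = 1 - ((b² + b*b) + 0)/3 = 1 - ((b² + b²) + 0)/3 = 1 - (2*b² + 0)/3 = 1 - 2*b²/3)
(f(-1)*0 - 3) + (210/(-85) + 0/P)*271 = ((1 - ⅔*(-1)²)*0 - 3) + (210/(-85) + 0/9)*271 = ((1 - ⅔*1)*0 - 3) + (210*(-1/85) + 0*(⅑))*271 = ((1 - ⅔)*0 - 3) + (-42/17 + 0)*271 = ((⅓)*0 - 3) - 42/17*271 = (0 - 3) - 11382/17 = -3 - 11382/17 = -11433/17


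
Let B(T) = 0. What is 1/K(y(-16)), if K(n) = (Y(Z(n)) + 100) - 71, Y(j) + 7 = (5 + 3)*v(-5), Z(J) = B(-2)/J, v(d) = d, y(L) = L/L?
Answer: -1/18 ≈ -0.055556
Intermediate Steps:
y(L) = 1
Z(J) = 0 (Z(J) = 0/J = 0)
Y(j) = -47 (Y(j) = -7 + (5 + 3)*(-5) = -7 + 8*(-5) = -7 - 40 = -47)
K(n) = -18 (K(n) = (-47 + 100) - 71 = 53 - 71 = -18)
1/K(y(-16)) = 1/(-18) = -1/18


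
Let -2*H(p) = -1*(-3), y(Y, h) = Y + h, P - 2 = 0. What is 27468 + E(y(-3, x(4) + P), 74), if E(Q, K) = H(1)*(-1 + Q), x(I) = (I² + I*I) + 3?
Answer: 54837/2 ≈ 27419.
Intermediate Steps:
P = 2 (P = 2 + 0 = 2)
x(I) = 3 + 2*I² (x(I) = (I² + I²) + 3 = 2*I² + 3 = 3 + 2*I²)
H(p) = -3/2 (H(p) = -(-1)*(-3)/2 = -½*3 = -3/2)
E(Q, K) = 3/2 - 3*Q/2 (E(Q, K) = -3*(-1 + Q)/2 = 3/2 - 3*Q/2)
27468 + E(y(-3, x(4) + P), 74) = 27468 + (3/2 - 3*(-3 + ((3 + 2*4²) + 2))/2) = 27468 + (3/2 - 3*(-3 + ((3 + 2*16) + 2))/2) = 27468 + (3/2 - 3*(-3 + ((3 + 32) + 2))/2) = 27468 + (3/2 - 3*(-3 + (35 + 2))/2) = 27468 + (3/2 - 3*(-3 + 37)/2) = 27468 + (3/2 - 3/2*34) = 27468 + (3/2 - 51) = 27468 - 99/2 = 54837/2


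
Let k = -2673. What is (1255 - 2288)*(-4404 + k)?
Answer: 7310541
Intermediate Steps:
(1255 - 2288)*(-4404 + k) = (1255 - 2288)*(-4404 - 2673) = -1033*(-7077) = 7310541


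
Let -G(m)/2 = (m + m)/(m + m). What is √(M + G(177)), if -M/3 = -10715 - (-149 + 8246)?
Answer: √56434 ≈ 237.56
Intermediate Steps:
M = 56436 (M = -3*(-10715 - (-149 + 8246)) = -3*(-10715 - 1*8097) = -3*(-10715 - 8097) = -3*(-18812) = 56436)
G(m) = -2 (G(m) = -2*(m + m)/(m + m) = -2*2*m/(2*m) = -2*2*m*1/(2*m) = -2*1 = -2)
√(M + G(177)) = √(56436 - 2) = √56434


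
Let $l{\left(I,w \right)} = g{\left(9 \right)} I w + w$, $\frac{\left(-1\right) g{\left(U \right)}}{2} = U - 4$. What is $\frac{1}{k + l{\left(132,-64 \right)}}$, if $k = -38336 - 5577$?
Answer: $\frac{1}{40503} \approx 2.469 \cdot 10^{-5}$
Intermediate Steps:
$g{\left(U \right)} = 8 - 2 U$ ($g{\left(U \right)} = - 2 \left(U - 4\right) = - 2 \left(-4 + U\right) = 8 - 2 U$)
$k = -43913$ ($k = -38336 - 5577 = -43913$)
$l{\left(I,w \right)} = w - 10 I w$ ($l{\left(I,w \right)} = \left(8 - 18\right) I w + w = - 10 I w + w = w - 10 I w$)
$\frac{1}{k + l{\left(132,-64 \right)}} = \frac{1}{-43913 - 64 \left(1 - 1320\right)} = \frac{1}{-43913 - -84416} = \frac{1}{-43913 + 84416} = \frac{1}{40503}$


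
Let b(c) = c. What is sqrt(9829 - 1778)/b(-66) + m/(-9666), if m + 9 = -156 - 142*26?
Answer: 3857/9666 - sqrt(8051)/66 ≈ -0.96048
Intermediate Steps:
m = -3857 (m = -9 + (-156 - 142*26) = -9 + (-156 - 1*3692) = -9 + (-156 - 3692) = -9 - 3848 = -3857)
sqrt(9829 - 1778)/b(-66) + m/(-9666) = sqrt(9829 - 1778)/(-66) - 3857/(-9666) = sqrt(8051)*(-1/66) - 3857*(-1/9666) = -sqrt(8051)/66 + 3857/9666 = 3857/9666 - sqrt(8051)/66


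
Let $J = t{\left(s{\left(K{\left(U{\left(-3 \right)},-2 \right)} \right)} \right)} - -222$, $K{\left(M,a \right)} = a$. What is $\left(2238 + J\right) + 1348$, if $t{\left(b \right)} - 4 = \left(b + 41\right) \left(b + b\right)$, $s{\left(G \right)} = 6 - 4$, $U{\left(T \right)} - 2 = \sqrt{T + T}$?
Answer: $3984$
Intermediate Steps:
$U{\left(T \right)} = 2 + \sqrt{2} \sqrt{T}$ ($U{\left(T \right)} = 2 + \sqrt{T + T} = 2 + \sqrt{2 T} = 2 + \sqrt{2} \sqrt{T}$)
$s{\left(G \right)} = 2$
$t{\left(b \right)} = 4 + 2 b \left(41 + b\right)$ ($t{\left(b \right)} = 4 + \left(b + 41\right) \left(b + b\right) = 4 + \left(41 + b\right) 2 b = 4 + 2 b \left(41 + b\right)$)
$J = 398$ ($J = \left(4 + 2 \cdot 2^{2} + 82 \cdot 2\right) - -222 = \left(4 + 2 \cdot 4 + 164\right) + 222 = \left(4 + 8 + 164\right) + 222 = 176 + 222 = 398$)
$\left(2238 + J\right) + 1348 = \left(2238 + 398\right) + 1348 = 2636 + 1348 = 3984$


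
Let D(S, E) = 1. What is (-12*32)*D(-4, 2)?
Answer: -384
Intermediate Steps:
(-12*32)*D(-4, 2) = -12*32*1 = -384*1 = -384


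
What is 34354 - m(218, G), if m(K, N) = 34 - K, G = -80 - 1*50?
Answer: 34538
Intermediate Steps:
G = -130 (G = -80 - 50 = -130)
34354 - m(218, G) = 34354 - (34 - 1*218) = 34354 - (34 - 218) = 34354 - 1*(-184) = 34354 + 184 = 34538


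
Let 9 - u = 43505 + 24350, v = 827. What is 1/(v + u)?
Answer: -1/67019 ≈ -1.4921e-5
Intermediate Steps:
u = -67846 (u = 9 - (43505 + 24350) = 9 - 1*67855 = 9 - 67855 = -67846)
1/(v + u) = 1/(827 - 67846) = 1/(-67019) = -1/67019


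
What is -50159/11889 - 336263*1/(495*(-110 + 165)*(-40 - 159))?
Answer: -9916753534/2385626925 ≈ -4.1569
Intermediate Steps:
-50159/11889 - 336263*1/(495*(-110 + 165)*(-40 - 159)) = -50159*1/11889 - 336263/((55*(-199))*495) = -50159/11889 - 336263/((-10945*495)) = -50159/11889 - 336263/(-5417775) = -50159/11889 - 336263*(-1/5417775) = -50159/11889 + 336263/5417775 = -9916753534/2385626925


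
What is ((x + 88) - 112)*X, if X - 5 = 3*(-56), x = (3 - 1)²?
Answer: 3260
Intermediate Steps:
x = 4 (x = 2² = 4)
X = -163 (X = 5 + 3*(-56) = 5 - 168 = -163)
((x + 88) - 112)*X = ((4 + 88) - 112)*(-163) = (92 - 112)*(-163) = -20*(-163) = 3260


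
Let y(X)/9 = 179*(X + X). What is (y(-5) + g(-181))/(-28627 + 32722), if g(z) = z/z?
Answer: -16109/4095 ≈ -3.9338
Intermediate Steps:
y(X) = 3222*X (y(X) = 9*(179*(X + X)) = 9*(179*(2*X)) = 9*(358*X) = 3222*X)
g(z) = 1
(y(-5) + g(-181))/(-28627 + 32722) = (3222*(-5) + 1)/(-28627 + 32722) = (-16110 + 1)/4095 = -16109*1/4095 = -16109/4095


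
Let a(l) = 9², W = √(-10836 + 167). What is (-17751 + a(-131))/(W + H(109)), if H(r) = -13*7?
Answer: 160797/1895 + 1767*I*√10669/1895 ≈ 84.853 + 96.314*I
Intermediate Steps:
H(r) = -91
W = I*√10669 (W = √(-10669) = I*√10669 ≈ 103.29*I)
a(l) = 81
(-17751 + a(-131))/(W + H(109)) = (-17751 + 81)/(I*√10669 - 91) = -17670/(-91 + I*√10669)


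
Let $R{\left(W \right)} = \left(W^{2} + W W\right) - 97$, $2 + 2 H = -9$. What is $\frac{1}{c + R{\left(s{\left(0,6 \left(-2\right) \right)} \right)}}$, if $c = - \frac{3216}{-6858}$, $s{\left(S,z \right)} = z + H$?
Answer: $\frac{2286}{1179505} \approx 0.0019381$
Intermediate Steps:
$H = - \frac{11}{2}$ ($H = -1 + \frac{1}{2} \left(-9\right) = -1 - \frac{9}{2} = - \frac{11}{2} \approx -5.5$)
$s{\left(S,z \right)} = - \frac{11}{2} + z$ ($s{\left(S,z \right)} = z - \frac{11}{2} = - \frac{11}{2} + z$)
$R{\left(W \right)} = -97 + 2 W^{2}$ ($R{\left(W \right)} = \left(W^{2} + W^{2}\right) - 97 = 2 W^{2} - 97 = -97 + 2 W^{2}$)
$c = \frac{536}{1143}$ ($c = \left(-3216\right) \left(- \frac{1}{6858}\right) = \frac{536}{1143} \approx 0.46894$)
$\frac{1}{c + R{\left(s{\left(0,6 \left(-2\right) \right)} \right)}} = \frac{1}{\frac{536}{1143} - \left(97 - 2 \left(- \frac{11}{2} + 6 \left(-2\right)\right)^{2}\right)} = \frac{1}{\frac{536}{1143} - \left(97 - 2 \left(- \frac{11}{2} - 12\right)^{2}\right)} = \frac{1}{\frac{536}{1143} - \left(97 - 2 \left(- \frac{35}{2}\right)^{2}\right)} = \frac{1}{\frac{536}{1143} + \left(-97 + 2 \cdot \frac{1225}{4}\right)} = \frac{1}{\frac{536}{1143} + \left(-97 + \frac{1225}{2}\right)} = \frac{1}{\frac{536}{1143} + \frac{1031}{2}} = \frac{1}{\frac{1179505}{2286}} = \frac{2286}{1179505}$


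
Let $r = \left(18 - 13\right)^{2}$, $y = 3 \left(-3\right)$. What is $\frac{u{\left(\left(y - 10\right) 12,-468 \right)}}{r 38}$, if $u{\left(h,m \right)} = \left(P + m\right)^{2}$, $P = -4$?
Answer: $\frac{111392}{475} \approx 234.51$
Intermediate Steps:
$y = -9$
$u{\left(h,m \right)} = \left(-4 + m\right)^{2}$
$r = 25$ ($r = 5^{2} = 25$)
$\frac{u{\left(\left(y - 10\right) 12,-468 \right)}}{r 38} = \frac{\left(-4 - 468\right)^{2}}{25 \cdot 38} = \frac{\left(-472\right)^{2}}{950} = 222784 \cdot \frac{1}{950} = \frac{111392}{475}$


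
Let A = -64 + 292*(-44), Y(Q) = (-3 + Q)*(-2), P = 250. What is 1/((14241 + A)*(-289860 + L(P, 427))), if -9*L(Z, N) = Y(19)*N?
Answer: -3/1149618668 ≈ -2.6096e-9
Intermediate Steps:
Y(Q) = 6 - 2*Q
L(Z, N) = 32*N/9 (L(Z, N) = -(6 - 2*19)*N/9 = -(6 - 38)*N/9 = -(-32)*N/9 = 32*N/9)
A = -12912 (A = -64 - 12848 = -12912)
1/((14241 + A)*(-289860 + L(P, 427))) = 1/((14241 - 12912)*(-289860 + (32/9)*427)) = 1/(1329*(-289860 + 13664/9)) = 1/(1329*(-2595076/9)) = 1/(-1149618668/3) = -3/1149618668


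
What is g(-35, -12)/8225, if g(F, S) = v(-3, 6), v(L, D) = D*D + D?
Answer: 6/1175 ≈ 0.0051064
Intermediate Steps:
v(L, D) = D + D² (v(L, D) = D² + D = D + D²)
g(F, S) = 42 (g(F, S) = 6*(1 + 6) = 6*7 = 42)
g(-35, -12)/8225 = 42/8225 = 42*(1/8225) = 6/1175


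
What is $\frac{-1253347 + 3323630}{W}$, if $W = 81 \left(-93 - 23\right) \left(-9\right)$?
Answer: $\frac{2070283}{84564} \approx 24.482$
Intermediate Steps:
$W = 84564$ ($W = 81 \left(-93 - 23\right) \left(-9\right) = 81 \left(-116\right) \left(-9\right) = \left(-9396\right) \left(-9\right) = 84564$)
$\frac{-1253347 + 3323630}{W} = \frac{-1253347 + 3323630}{84564} = 2070283 \cdot \frac{1}{84564} = \frac{2070283}{84564}$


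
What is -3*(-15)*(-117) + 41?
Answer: -5224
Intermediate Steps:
-3*(-15)*(-117) + 41 = 45*(-117) + 41 = -5265 + 41 = -5224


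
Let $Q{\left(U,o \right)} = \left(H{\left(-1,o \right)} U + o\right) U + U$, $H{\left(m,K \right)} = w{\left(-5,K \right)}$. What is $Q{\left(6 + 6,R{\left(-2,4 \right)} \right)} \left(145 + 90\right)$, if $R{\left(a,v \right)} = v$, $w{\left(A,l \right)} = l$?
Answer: $149460$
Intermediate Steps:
$H{\left(m,K \right)} = K$
$Q{\left(U,o \right)} = U + U \left(o + U o\right)$ ($Q{\left(U,o \right)} = \left(o U + o\right) U + U = \left(U o + o\right) U + U = \left(o + U o\right) U + U = U \left(o + U o\right) + U = U + U \left(o + U o\right)$)
$Q{\left(6 + 6,R{\left(-2,4 \right)} \right)} \left(145 + 90\right) = \left(6 + 6\right) \left(1 + 4 + \left(6 + 6\right) 4\right) \left(145 + 90\right) = 12 \left(1 + 4 + 12 \cdot 4\right) 235 = 12 \left(1 + 4 + 48\right) 235 = 12 \cdot 53 \cdot 235 = 636 \cdot 235 = 149460$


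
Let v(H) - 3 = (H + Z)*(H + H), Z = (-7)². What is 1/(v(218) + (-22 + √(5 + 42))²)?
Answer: 58473/6838137962 + 11*√47/3419068981 ≈ 8.5731e-6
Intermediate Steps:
Z = 49
v(H) = 3 + 2*H*(49 + H) (v(H) = 3 + (H + 49)*(H + H) = 3 + (49 + H)*(2*H) = 3 + 2*H*(49 + H))
1/(v(218) + (-22 + √(5 + 42))²) = 1/((3 + 2*218² + 98*218) + (-22 + √(5 + 42))²) = 1/((3 + 2*47524 + 21364) + (-22 + √47)²) = 1/((3 + 95048 + 21364) + (-22 + √47)²) = 1/(116415 + (-22 + √47)²)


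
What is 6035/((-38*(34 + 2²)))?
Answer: -6035/1444 ≈ -4.1794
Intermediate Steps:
6035/((-38*(34 + 2²))) = 6035/((-38*(34 + 4))) = 6035/((-38*38)) = 6035/(-1444) = 6035*(-1/1444) = -6035/1444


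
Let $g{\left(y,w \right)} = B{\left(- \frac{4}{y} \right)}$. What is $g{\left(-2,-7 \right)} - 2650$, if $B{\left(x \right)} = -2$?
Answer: $-2652$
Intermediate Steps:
$g{\left(y,w \right)} = -2$
$g{\left(-2,-7 \right)} - 2650 = -2 - 2650 = -2652$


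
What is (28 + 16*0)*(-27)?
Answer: -756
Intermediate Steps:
(28 + 16*0)*(-27) = (28 + 0)*(-27) = 28*(-27) = -756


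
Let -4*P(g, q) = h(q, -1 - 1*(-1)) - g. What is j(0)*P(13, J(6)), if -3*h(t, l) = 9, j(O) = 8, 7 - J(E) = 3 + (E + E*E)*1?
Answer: 32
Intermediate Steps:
J(E) = 4 - E - E² (J(E) = 7 - (3 + (E + E*E)*1) = 7 - (3 + (E + E²)*1) = 7 - (3 + (E + E²)) = 7 - (3 + E + E²) = 7 + (-3 - E - E²) = 4 - E - E²)
h(t, l) = -3 (h(t, l) = -⅓*9 = -3)
P(g, q) = ¾ + g/4 (P(g, q) = -(-3 - g)/4 = ¾ + g/4)
j(0)*P(13, J(6)) = 8*(¾ + (¼)*13) = 8*(¾ + 13/4) = 8*4 = 32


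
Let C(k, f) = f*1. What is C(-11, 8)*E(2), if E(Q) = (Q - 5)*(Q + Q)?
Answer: -96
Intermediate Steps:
C(k, f) = f
E(Q) = 2*Q*(-5 + Q) (E(Q) = (-5 + Q)*(2*Q) = 2*Q*(-5 + Q))
C(-11, 8)*E(2) = 8*(2*2*(-5 + 2)) = 8*(2*2*(-3)) = 8*(-12) = -96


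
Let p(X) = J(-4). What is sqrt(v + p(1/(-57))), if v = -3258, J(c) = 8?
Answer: 5*I*sqrt(130) ≈ 57.009*I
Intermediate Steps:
p(X) = 8
sqrt(v + p(1/(-57))) = sqrt(-3258 + 8) = sqrt(-3250) = 5*I*sqrt(130)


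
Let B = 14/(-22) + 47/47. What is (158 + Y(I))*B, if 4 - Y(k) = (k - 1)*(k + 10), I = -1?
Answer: 720/11 ≈ 65.455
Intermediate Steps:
Y(k) = 4 - (-1 + k)*(10 + k) (Y(k) = 4 - (k - 1)*(k + 10) = 4 - (-1 + k)*(10 + k))
B = 4/11 (B = 14*(-1/22) + 47*(1/47) = -7/11 + 1 = 4/11 ≈ 0.36364)
(158 + Y(I))*B = (158 + (14 - 1*(-1)² - 9*(-1)))*(4/11) = (158 + (14 - 1*1 + 9))*(4/11) = (158 + (14 - 1 + 9))*(4/11) = (158 + 22)*(4/11) = 180*(4/11) = 720/11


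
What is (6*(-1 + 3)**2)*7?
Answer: 168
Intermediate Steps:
(6*(-1 + 3)**2)*7 = (6*2**2)*7 = (6*4)*7 = 24*7 = 168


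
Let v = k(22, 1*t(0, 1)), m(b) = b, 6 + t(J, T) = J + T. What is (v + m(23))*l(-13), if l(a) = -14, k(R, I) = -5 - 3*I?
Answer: -462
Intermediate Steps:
t(J, T) = -6 + J + T (t(J, T) = -6 + (J + T) = -6 + J + T)
v = 10 (v = -5 - 3*(-6 + 0 + 1) = -5 - 3*(-5) = -5 + 15 = 10)
(v + m(23))*l(-13) = (10 + 23)*(-14) = 33*(-14) = -462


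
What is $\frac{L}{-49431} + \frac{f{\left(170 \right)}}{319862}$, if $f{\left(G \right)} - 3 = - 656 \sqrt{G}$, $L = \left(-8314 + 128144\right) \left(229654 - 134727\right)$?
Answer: $- \frac{3638463006919127}{15811098522} - \frac{328 \sqrt{170}}{159931} \approx -2.3012 \cdot 10^{5}$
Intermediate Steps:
$L = 11375102410$ ($L = 119830 \cdot 94927 = 11375102410$)
$f{\left(G \right)} = 3 - 656 \sqrt{G}$
$\frac{L}{-49431} + \frac{f{\left(170 \right)}}{319862} = \frac{11375102410}{-49431} + \frac{3 - 656 \sqrt{170}}{319862} = 11375102410 \left(- \frac{1}{49431}\right) + \left(3 - 656 \sqrt{170}\right) \frac{1}{319862} = - \frac{11375102410}{49431} + \left(\frac{3}{319862} - \frac{328 \sqrt{170}}{159931}\right) = - \frac{3638463006919127}{15811098522} - \frac{328 \sqrt{170}}{159931}$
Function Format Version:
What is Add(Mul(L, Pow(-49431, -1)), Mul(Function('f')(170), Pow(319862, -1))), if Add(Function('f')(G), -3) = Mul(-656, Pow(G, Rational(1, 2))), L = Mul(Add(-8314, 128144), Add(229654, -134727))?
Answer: Add(Rational(-3638463006919127, 15811098522), Mul(Rational(-328, 159931), Pow(170, Rational(1, 2)))) ≈ -2.3012e+5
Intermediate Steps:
L = 11375102410 (L = Mul(119830, 94927) = 11375102410)
Function('f')(G) = Add(3, Mul(-656, Pow(G, Rational(1, 2))))
Add(Mul(L, Pow(-49431, -1)), Mul(Function('f')(170), Pow(319862, -1))) = Add(Mul(11375102410, Pow(-49431, -1)), Mul(Add(3, Mul(-656, Pow(170, Rational(1, 2)))), Pow(319862, -1))) = Add(Mul(11375102410, Rational(-1, 49431)), Mul(Add(3, Mul(-656, Pow(170, Rational(1, 2)))), Rational(1, 319862))) = Add(Rational(-11375102410, 49431), Add(Rational(3, 319862), Mul(Rational(-328, 159931), Pow(170, Rational(1, 2))))) = Add(Rational(-3638463006919127, 15811098522), Mul(Rational(-328, 159931), Pow(170, Rational(1, 2))))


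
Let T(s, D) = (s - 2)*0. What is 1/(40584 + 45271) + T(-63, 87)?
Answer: 1/85855 ≈ 1.1648e-5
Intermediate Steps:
T(s, D) = 0 (T(s, D) = (-2 + s)*0 = 0)
1/(40584 + 45271) + T(-63, 87) = 1/(40584 + 45271) + 0 = 1/85855 + 0 = 1/85855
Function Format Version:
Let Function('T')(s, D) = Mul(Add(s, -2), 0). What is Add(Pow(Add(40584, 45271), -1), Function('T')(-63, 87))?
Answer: Rational(1, 85855) ≈ 1.1648e-5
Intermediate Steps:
Function('T')(s, D) = 0 (Function('T')(s, D) = Mul(Add(-2, s), 0) = 0)
Add(Pow(Add(40584, 45271), -1), Function('T')(-63, 87)) = Add(Pow(Add(40584, 45271), -1), 0) = Add(Pow(85855, -1), 0) = Add(Rational(1, 85855), 0) = Rational(1, 85855)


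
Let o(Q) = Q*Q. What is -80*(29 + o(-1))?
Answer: -2400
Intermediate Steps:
o(Q) = Q²
-80*(29 + o(-1)) = -80*(29 + (-1)²) = -80*(29 + 1) = -80*30 = -2400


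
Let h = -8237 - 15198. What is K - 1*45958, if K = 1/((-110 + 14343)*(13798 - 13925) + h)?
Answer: -84150292909/1831026 ≈ -45958.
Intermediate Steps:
h = -23435
K = -1/1831026 (K = 1/((-110 + 14343)*(13798 - 13925) - 23435) = 1/(14233*(-127) - 23435) = 1/(-1807591 - 23435) = 1/(-1831026) = -1/1831026 ≈ -5.4614e-7)
K - 1*45958 = -1/1831026 - 1*45958 = -1/1831026 - 45958 = -84150292909/1831026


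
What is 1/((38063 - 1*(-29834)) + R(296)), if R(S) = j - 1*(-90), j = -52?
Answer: 1/67935 ≈ 1.4720e-5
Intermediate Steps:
R(S) = 38 (R(S) = -52 - 1*(-90) = -52 + 90 = 38)
1/((38063 - 1*(-29834)) + R(296)) = 1/((38063 - 1*(-29834)) + 38) = 1/((38063 + 29834) + 38) = 1/(67897 + 38) = 1/67935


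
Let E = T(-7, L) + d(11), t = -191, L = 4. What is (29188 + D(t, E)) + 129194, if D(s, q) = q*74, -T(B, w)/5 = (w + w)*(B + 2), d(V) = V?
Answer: 173996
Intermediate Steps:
T(B, w) = -10*w*(2 + B) (T(B, w) = -5*(w + w)*(B + 2) = -5*2*w*(2 + B) = -10*w*(2 + B))
E = 211 (E = -10*4*(2 - 7) + 11 = -10*4*(-5) + 11 = 200 + 11 = 211)
D(s, q) = 74*q
(29188 + D(t, E)) + 129194 = (29188 + 74*211) + 129194 = (29188 + 15614) + 129194 = 44802 + 129194 = 173996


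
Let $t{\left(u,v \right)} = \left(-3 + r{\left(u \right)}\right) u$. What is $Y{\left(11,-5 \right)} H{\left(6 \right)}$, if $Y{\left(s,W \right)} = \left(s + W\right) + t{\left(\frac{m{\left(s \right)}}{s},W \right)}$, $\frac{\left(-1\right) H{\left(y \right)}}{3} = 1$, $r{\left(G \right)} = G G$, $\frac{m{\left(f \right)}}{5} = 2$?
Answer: $- \frac{16068}{1331} \approx -12.072$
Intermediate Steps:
$m{\left(f \right)} = 10$ ($m{\left(f \right)} = 5 \cdot 2 = 10$)
$r{\left(G \right)} = G^{2}$
$H{\left(y \right)} = -3$ ($H{\left(y \right)} = \left(-3\right) 1 = -3$)
$t{\left(u,v \right)} = u \left(-3 + u^{2}\right)$ ($t{\left(u,v \right)} = \left(-3 + u^{2}\right) u = u \left(-3 + u^{2}\right)$)
$Y{\left(s,W \right)} = W + s + \frac{10 \left(-3 + \frac{100}{s^{2}}\right)}{s}$ ($Y{\left(s,W \right)} = \left(s + W\right) + \frac{10}{s} \left(-3 + \left(\frac{10}{s}\right)^{2}\right) = \left(W + s\right) + \frac{10}{s} \left(-3 + \frac{100}{s^{2}}\right) = \left(W + s\right) + \frac{10 \left(-3 + \frac{100}{s^{2}}\right)}{s} = W + s + \frac{10 \left(-3 + \frac{100}{s^{2}}\right)}{s}$)
$Y{\left(11,-5 \right)} H{\left(6 \right)} = \left(-5 + 11 - \frac{30}{11} + \frac{1000}{1331}\right) \left(-3\right) = \frac{5356}{1331} \left(-3\right) = - \frac{16068}{1331}$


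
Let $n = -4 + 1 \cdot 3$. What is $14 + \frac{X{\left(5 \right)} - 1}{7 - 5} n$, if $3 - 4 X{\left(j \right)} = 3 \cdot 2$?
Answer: $\frac{119}{8} \approx 14.875$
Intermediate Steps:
$X{\left(j \right)} = - \frac{3}{4}$ ($X{\left(j \right)} = \frac{3}{4} - \frac{3 \cdot 2}{4} = \frac{3}{4} - \frac{3}{2} = - \frac{3}{4}$)
$n = -1$ ($n = -4 + 3 = -1$)
$14 + \frac{X{\left(5 \right)} - 1}{7 - 5} n = 14 + \frac{- \frac{3}{4} - 1}{7 - 5} \left(-1\right) = 14 + - \frac{7}{4 \cdot 2} \left(-1\right) = 14 + \left(- \frac{7}{4}\right) \frac{1}{2} \left(-1\right) = 14 - - \frac{7}{8} = 14 + \frac{7}{8} = \frac{119}{8}$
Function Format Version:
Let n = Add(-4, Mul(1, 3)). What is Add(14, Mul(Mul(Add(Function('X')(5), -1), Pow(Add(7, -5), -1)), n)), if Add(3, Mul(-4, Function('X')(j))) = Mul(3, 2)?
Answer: Rational(119, 8) ≈ 14.875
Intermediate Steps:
Function('X')(j) = Rational(-3, 4) (Function('X')(j) = Add(Rational(3, 4), Mul(Rational(-1, 4), Mul(3, 2))) = Add(Rational(3, 4), Mul(Rational(-1, 4), 6)) = Add(Rational(3, 4), Rational(-3, 2)) = Rational(-3, 4))
n = -1 (n = Add(-4, 3) = -1)
Add(14, Mul(Mul(Add(Function('X')(5), -1), Pow(Add(7, -5), -1)), n)) = Add(14, Mul(Mul(Add(Rational(-3, 4), -1), Pow(Add(7, -5), -1)), -1)) = Add(14, Mul(Mul(Rational(-7, 4), Pow(2, -1)), -1)) = Add(14, Mul(Mul(Rational(-7, 4), Rational(1, 2)), -1)) = Add(14, Mul(Rational(-7, 8), -1)) = Add(14, Rational(7, 8)) = Rational(119, 8)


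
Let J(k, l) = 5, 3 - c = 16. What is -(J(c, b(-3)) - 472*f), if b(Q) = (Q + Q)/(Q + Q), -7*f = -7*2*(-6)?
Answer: -5669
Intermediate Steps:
c = -13 (c = 3 - 1*16 = 3 - 16 = -13)
f = -12 (f = -(-7*2)*(-6)/7 = -(-2)*(-6) = -⅐*84 = -12)
b(Q) = 1 (b(Q) = (2*Q)/((2*Q)) = (2*Q)*(1/(2*Q)) = 1)
-(J(c, b(-3)) - 472*f) = -(5 - 472*(-12)) = -(5 + 5664) = -1*5669 = -5669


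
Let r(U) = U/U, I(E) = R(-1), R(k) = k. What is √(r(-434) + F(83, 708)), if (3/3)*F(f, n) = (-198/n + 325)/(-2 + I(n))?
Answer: I*√13438902/354 ≈ 10.356*I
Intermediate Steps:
I(E) = -1
F(f, n) = -325/3 + 66/n (F(f, n) = (-198/n + 325)/(-2 - 1) = (325 - 198/n)/(-3) = (325 - 198/n)*(-⅓) = -325/3 + 66/n)
r(U) = 1
√(r(-434) + F(83, 708)) = √(1 + (-325/3 + 66/708)) = √(1 + (-325/3 + 66*(1/708))) = √(1 + (-325/3 + 11/118)) = √(1 - 38317/354) = √(-37963/354) = I*√13438902/354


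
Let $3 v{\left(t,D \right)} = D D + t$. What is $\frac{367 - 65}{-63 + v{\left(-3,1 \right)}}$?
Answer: $- \frac{906}{191} \approx -4.7435$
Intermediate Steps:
$v{\left(t,D \right)} = \frac{t}{3} + \frac{D^{2}}{3}$ ($v{\left(t,D \right)} = \frac{D D + t}{3} = \frac{D^{2} + t}{3} = \frac{t + D^{2}}{3} = \frac{t}{3} + \frac{D^{2}}{3}$)
$\frac{367 - 65}{-63 + v{\left(-3,1 \right)}} = \frac{367 - 65}{-63 + \left(\frac{1}{3} \left(-3\right) + \frac{1^{2}}{3}\right)} = \frac{302}{-63 + \left(-1 + \frac{1}{3} \cdot 1\right)} = \frac{302}{-63 + \left(-1 + \frac{1}{3}\right)} = \frac{302}{-63 - \frac{2}{3}} = \frac{302}{- \frac{191}{3}} = 302 \left(- \frac{3}{191}\right) = - \frac{906}{191}$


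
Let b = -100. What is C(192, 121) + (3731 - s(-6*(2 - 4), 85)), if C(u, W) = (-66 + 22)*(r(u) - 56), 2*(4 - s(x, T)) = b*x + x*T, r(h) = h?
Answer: -2347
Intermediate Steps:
s(x, T) = 4 + 50*x - T*x/2 (s(x, T) = 4 - (-100*x + x*T)/2 = 4 - (-100*x + T*x)/2 = 4 + (50*x - T*x/2) = 4 + 50*x - T*x/2)
C(u, W) = 2464 - 44*u (C(u, W) = (-66 + 22)*(u - 56) = -44*(-56 + u) = 2464 - 44*u)
C(192, 121) + (3731 - s(-6*(2 - 4), 85)) = (2464 - 44*192) + (3731 - (4 + 50*(-6*(2 - 4)) - ½*85*(-6*(2 - 4)))) = (2464 - 8448) + (3731 - (4 + 50*(-6*(-2)) - ½*85*(-6*(-2)))) = -5984 + (3731 - (4 + 50*12 - ½*85*12)) = -5984 + (3731 - (4 + 600 - 510)) = -5984 + (3731 - 1*94) = -5984 + (3731 - 94) = -5984 + 3637 = -2347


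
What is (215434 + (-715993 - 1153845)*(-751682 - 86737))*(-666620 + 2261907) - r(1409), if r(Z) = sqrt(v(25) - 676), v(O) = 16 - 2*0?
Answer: 2500944067055306572 - 2*I*sqrt(165) ≈ 2.5009e+18 - 25.69*I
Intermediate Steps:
v(O) = 16 (v(O) = 16 + 0 = 16)
r(Z) = 2*I*sqrt(165) (r(Z) = sqrt(16 - 676) = sqrt(-660) = 2*I*sqrt(165))
(215434 + (-715993 - 1153845)*(-751682 - 86737))*(-666620 + 2261907) - r(1409) = (215434 + (-715993 - 1153845)*(-751682 - 86737))*(-666620 + 2261907) - 2*I*sqrt(165) = (215434 - 1869838*(-838419))*1595287 - 2*I*sqrt(165) = (215434 + 1567707706122)*1595287 - 2*I*sqrt(165) = 1567707921556*1595287 - 2*I*sqrt(165) = 2500944067055306572 - 2*I*sqrt(165)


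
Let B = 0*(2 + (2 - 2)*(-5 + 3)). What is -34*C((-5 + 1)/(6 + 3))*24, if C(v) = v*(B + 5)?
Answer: 5440/3 ≈ 1813.3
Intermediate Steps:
B = 0 (B = 0*(2 + 0*(-2)) = 0*(2 + 0) = 0*2 = 0)
C(v) = 5*v (C(v) = v*(0 + 5) = v*5 = 5*v)
-34*C((-5 + 1)/(6 + 3))*24 = -170*(-5 + 1)/(6 + 3)*24 = -170*(-4/9)*24 = -170*(-4*⅑)*24 = -170*(-4)/9*24 = -34*(-20/9)*24 = (680/9)*24 = 5440/3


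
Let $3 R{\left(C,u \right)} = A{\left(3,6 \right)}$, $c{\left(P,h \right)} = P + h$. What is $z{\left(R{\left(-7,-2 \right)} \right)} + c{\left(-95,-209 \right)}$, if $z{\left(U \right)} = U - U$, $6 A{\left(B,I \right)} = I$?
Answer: $-304$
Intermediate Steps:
$A{\left(B,I \right)} = \frac{I}{6}$
$R{\left(C,u \right)} = \frac{1}{3}$ ($R{\left(C,u \right)} = \frac{\frac{1}{6} \cdot 6}{3} = \frac{1}{3} \cdot 1 = \frac{1}{3}$)
$z{\left(U \right)} = 0$
$z{\left(R{\left(-7,-2 \right)} \right)} + c{\left(-95,-209 \right)} = 0 - 304 = -304$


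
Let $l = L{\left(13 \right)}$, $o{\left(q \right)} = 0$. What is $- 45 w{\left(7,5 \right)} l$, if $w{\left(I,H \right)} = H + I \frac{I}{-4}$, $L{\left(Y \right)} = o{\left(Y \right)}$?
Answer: $0$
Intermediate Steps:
$L{\left(Y \right)} = 0$
$w{\left(I,H \right)} = H - \frac{I^{2}}{4}$ ($w{\left(I,H \right)} = H + I I \left(- \frac{1}{4}\right) = H + I \left(- \frac{I}{4}\right) = H - \frac{I^{2}}{4}$)
$l = 0$
$- 45 w{\left(7,5 \right)} l = - 45 \left(5 - \frac{7^{2}}{4}\right) 0 = - 45 \left(5 - \frac{49}{4}\right) 0 = \left(-45\right) \left(- \frac{29}{4}\right) 0 = \frac{1305}{4} \cdot 0 = 0$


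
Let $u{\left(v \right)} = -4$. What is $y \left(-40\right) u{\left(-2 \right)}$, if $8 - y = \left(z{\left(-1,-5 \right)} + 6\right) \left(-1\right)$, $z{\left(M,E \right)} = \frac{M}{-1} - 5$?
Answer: $1600$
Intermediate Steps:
$z{\left(M,E \right)} = -5 - M$ ($z{\left(M,E \right)} = M \left(-1\right) - 5 = - M - 5 = -5 - M$)
$y = 10$ ($y = 8 - \left(\left(-5 - -1\right) + 6\right) \left(-1\right) = 8 - \left(\left(-5 + 1\right) + 6\right) \left(-1\right) = 8 - \left(-4 + 6\right) \left(-1\right) = 8 - 2 \left(-1\right) = 8 - -2 = 8 + 2 = 10$)
$y \left(-40\right) u{\left(-2 \right)} = 10 \left(-40\right) \left(-4\right) = \left(-400\right) \left(-4\right) = 1600$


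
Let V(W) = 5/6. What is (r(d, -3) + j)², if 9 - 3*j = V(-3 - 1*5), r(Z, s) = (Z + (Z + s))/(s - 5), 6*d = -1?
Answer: 12769/1296 ≈ 9.8526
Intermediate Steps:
d = -⅙ (d = (⅙)*(-1) = -⅙ ≈ -0.16667)
r(Z, s) = (s + 2*Z)/(-5 + s)
V(W) = ⅚ (V(W) = 5*(⅙) = ⅚)
j = 49/18 (j = 3 - ⅓*⅚ = 3 - 5/18 = 49/18 ≈ 2.7222)
(r(d, -3) + j)² = ((-3 + 2*(-⅙))/(-5 - 3) + 49/18)² = ((-3 - ⅓)/(-8) + 49/18)² = (-⅛*(-10/3) + 49/18)² = (5/12 + 49/18)² = (113/36)² = 12769/1296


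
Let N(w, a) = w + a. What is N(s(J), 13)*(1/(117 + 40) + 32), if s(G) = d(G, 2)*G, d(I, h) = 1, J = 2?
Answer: 75375/157 ≈ 480.10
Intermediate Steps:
s(G) = G (s(G) = 1*G = G)
N(w, a) = a + w
N(s(J), 13)*(1/(117 + 40) + 32) = (13 + 2)*(1/(117 + 40) + 32) = 15*(1/157 + 32) = 15*(5025/157) = 75375/157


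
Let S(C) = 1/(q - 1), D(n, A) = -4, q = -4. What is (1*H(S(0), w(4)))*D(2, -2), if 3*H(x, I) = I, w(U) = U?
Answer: -16/3 ≈ -5.3333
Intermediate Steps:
S(C) = -⅕ (S(C) = 1/(-4 - 1) = 1/(-5) = -⅕)
H(x, I) = I/3
(1*H(S(0), w(4)))*D(2, -2) = (1*((⅓)*4))*(-4) = (1*(4/3))*(-4) = (4/3)*(-4) = -16/3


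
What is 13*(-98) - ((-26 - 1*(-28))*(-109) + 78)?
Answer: -1134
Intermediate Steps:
13*(-98) - ((-26 - 1*(-28))*(-109) + 78) = -1274 - ((-26 + 28)*(-109) + 78) = -1274 - (2*(-109) + 78) = -1274 - (-218 + 78) = -1274 - 1*(-140) = -1274 + 140 = -1134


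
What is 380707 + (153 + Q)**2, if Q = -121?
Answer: 381731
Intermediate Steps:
380707 + (153 + Q)**2 = 380707 + (153 - 121)**2 = 380707 + 32**2 = 380707 + 1024 = 381731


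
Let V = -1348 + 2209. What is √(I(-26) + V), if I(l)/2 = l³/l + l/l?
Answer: √2215 ≈ 47.064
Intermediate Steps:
I(l) = 2 + 2*l² (I(l) = 2*(l³/l + l/l) = 2*(l² + 1) = 2*(1 + l²) = 2 + 2*l²)
V = 861
√(I(-26) + V) = √((2 + 2*(-26)²) + 861) = √((2 + 2*676) + 861) = √((2 + 1352) + 861) = √(1354 + 861) = √2215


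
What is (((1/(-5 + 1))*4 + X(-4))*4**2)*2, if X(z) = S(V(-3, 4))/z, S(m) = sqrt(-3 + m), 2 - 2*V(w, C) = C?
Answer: -32 - 16*I ≈ -32.0 - 16.0*I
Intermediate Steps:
V(w, C) = 1 - C/2
X(z) = 2*I/z (X(z) = sqrt(-3 + (1 - 1/2*4))/z = sqrt(-3 + (1 - 2))/z = sqrt(-3 - 1)/z = sqrt(-4)/z = (2*I)/z = 2*I/z)
(((1/(-5 + 1))*4 + X(-4))*4**2)*2 = (((1/(-5 + 1))*4 + 2*I/(-4))*4**2)*2 = (((1/(-4))*4 + 2*I*(-1/4))*16)*2 = ((-1/4*1*4 - I/2)*16)*2 = ((-1/4*4 - I/2)*16)*2 = ((-1 - I/2)*16)*2 = (-16 - 8*I)*2 = -32 - 16*I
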